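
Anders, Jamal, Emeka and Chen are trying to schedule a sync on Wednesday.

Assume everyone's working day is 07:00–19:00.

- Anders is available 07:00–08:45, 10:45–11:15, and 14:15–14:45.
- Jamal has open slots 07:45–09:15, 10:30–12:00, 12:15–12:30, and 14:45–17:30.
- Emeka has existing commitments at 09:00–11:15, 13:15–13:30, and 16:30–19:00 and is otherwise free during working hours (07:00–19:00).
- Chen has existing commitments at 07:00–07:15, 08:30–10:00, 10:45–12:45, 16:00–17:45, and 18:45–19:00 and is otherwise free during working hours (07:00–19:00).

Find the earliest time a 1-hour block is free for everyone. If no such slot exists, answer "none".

Emeka free within 07:00–19:00: 07:00–09:00, 11:15–13:15, 13:30–16:30.
Chen free within 07:00–19:00: 07:15–08:30, 10:00–10:45, 12:45–16:00, 17:45–18:45.
Anders ∩ Jamal: 07:45–08:45, 10:45–11:15.
Anders ∩ Jamal ∩ Emeka: 07:45–08:45.
Anders ∩ Jamal ∩ Emeka ∩ Chen: 07:45–08:30.
Windows ≥ 60 min: (none).

none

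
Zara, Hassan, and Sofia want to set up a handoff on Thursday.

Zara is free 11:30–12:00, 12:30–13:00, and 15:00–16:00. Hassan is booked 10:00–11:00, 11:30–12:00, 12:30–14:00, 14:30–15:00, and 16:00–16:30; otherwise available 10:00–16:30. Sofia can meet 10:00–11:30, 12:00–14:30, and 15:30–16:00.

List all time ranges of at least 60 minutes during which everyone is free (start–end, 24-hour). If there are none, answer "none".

none

Hassan free within 10:00–16:30: 11:00–11:30, 12:00–12:30, 14:00–14:30, 15:00–16:00.
Zara ∩ Hassan: 15:00–16:00.
Zara ∩ Hassan ∩ Sofia: 15:30–16:00.
Windows ≥ 60 min: (none).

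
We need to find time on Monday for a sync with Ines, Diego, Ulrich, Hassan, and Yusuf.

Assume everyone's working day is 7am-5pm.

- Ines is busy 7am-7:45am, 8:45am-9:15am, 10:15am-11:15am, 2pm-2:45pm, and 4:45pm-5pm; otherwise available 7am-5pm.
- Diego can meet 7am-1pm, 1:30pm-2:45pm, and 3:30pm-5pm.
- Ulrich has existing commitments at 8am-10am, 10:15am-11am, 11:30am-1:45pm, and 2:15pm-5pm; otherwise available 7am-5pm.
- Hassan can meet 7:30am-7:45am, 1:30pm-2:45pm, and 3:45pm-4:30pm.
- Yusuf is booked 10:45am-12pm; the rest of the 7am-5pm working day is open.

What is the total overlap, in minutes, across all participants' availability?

15 minutes

Ines free within 07:00–17:00: 07:45–08:45, 09:15–10:15, 11:15–14:00, 14:45–16:45.
Ulrich free within 07:00–17:00: 07:00–08:00, 10:00–10:15, 11:00–11:30, 13:45–14:15.
Yusuf free within 07:00–17:00: 07:00–10:45, 12:00–17:00.
Ines ∩ Diego: 07:45–08:45, 09:15–10:15, 11:15–13:00, 13:30–14:00, 15:30–16:45.
Ines ∩ Diego ∩ Ulrich: 07:45–08:00, 10:00–10:15, 11:15–11:30, 13:45–14:00.
Ines ∩ Diego ∩ Ulrich ∩ Hassan: 13:45–14:00.
Ines ∩ Diego ∩ Ulrich ∩ Hassan ∩ Yusuf: 13:45–14:00.
Total common minutes: 15.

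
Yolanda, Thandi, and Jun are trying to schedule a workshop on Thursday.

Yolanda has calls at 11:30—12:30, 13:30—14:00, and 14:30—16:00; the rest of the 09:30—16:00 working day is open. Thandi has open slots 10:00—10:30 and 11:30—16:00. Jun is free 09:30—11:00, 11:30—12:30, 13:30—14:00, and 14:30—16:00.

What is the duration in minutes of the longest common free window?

Yolanda free within 09:30–16:00: 09:30–11:30, 12:30–13:30, 14:00–14:30.
Yolanda ∩ Thandi: 10:00–10:30, 12:30–13:30, 14:00–14:30.
Yolanda ∩ Thandi ∩ Jun: 10:00–10:30.
Single common window of 30 minutes.

30 minutes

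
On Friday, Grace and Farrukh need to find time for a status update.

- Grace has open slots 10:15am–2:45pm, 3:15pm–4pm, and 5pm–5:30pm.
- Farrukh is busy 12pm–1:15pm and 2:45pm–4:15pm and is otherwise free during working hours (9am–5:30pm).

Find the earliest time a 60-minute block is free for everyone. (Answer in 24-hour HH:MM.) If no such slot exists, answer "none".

10:15

Farrukh free within 09:00–17:30: 09:00–12:00, 13:15–14:45, 16:15–17:30.
Grace ∩ Farrukh: 10:15–12:00, 13:15–14:45, 17:00–17:30.
Windows ≥ 60 min: 10:15–12:00, 13:15–14:45.
Earliest such window starts at 10:15.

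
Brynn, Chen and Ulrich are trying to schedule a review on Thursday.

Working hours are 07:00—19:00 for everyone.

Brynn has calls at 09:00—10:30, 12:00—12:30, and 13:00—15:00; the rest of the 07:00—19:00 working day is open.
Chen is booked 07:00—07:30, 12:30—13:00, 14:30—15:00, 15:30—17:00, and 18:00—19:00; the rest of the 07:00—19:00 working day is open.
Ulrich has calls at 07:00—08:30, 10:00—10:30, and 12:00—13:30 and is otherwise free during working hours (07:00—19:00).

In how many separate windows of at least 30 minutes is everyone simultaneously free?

4

Brynn free within 07:00–19:00: 07:00–09:00, 10:30–12:00, 12:30–13:00, 15:00–19:00.
Chen free within 07:00–19:00: 07:30–12:30, 13:00–14:30, 15:00–15:30, 17:00–18:00.
Ulrich free within 07:00–19:00: 08:30–10:00, 10:30–12:00, 13:30–19:00.
Brynn ∩ Chen: 07:30–09:00, 10:30–12:00, 15:00–15:30, 17:00–18:00.
Brynn ∩ Chen ∩ Ulrich: 08:30–09:00, 10:30–12:00, 15:00–15:30, 17:00–18:00.
Windows ≥ 30 min: 08:30–09:00, 10:30–12:00, 15:00–15:30, 17:00–18:00.
That's 4 windows.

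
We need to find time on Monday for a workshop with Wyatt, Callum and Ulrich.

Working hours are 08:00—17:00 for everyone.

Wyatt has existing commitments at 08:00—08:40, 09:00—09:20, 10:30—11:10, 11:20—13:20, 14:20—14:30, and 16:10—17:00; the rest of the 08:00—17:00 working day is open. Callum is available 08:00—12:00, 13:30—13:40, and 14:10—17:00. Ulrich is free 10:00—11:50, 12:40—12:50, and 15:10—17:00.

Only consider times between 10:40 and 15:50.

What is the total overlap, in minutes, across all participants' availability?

50 minutes

Wyatt free within 08:00–17:00: 08:40–09:00, 09:20–10:30, 11:10–11:20, 13:20–14:20, 14:30–16:10.
Wyatt ∩ Callum: 08:40–09:00, 09:20–10:30, 11:10–11:20, 13:30–13:40, 14:10–14:20, 14:30–16:10.
Wyatt ∩ Callum ∩ Ulrich: 10:00–10:30, 11:10–11:20, 15:10–16:10.
Restricted to 10:40–15:50: 11:10–11:20, 15:10–15:50.
Total common minutes: 10 + 40 = 50.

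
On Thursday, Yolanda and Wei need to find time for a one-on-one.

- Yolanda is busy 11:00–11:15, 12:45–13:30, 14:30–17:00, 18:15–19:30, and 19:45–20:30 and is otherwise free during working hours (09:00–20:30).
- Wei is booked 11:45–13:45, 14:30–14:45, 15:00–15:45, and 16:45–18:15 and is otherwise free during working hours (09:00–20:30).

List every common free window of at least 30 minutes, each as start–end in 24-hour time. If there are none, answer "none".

Yolanda free within 09:00–20:30: 09:00–11:00, 11:15–12:45, 13:30–14:30, 17:00–18:15, 19:30–19:45.
Wei free within 09:00–20:30: 09:00–11:45, 13:45–14:30, 14:45–15:00, 15:45–16:45, 18:15–20:30.
Yolanda ∩ Wei: 09:00–11:00, 11:15–11:45, 13:45–14:30, 19:30–19:45.
Windows ≥ 30 min: 09:00–11:00, 11:15–11:45, 13:45–14:30.

09:00–11:00, 11:15–11:45, 13:45–14:30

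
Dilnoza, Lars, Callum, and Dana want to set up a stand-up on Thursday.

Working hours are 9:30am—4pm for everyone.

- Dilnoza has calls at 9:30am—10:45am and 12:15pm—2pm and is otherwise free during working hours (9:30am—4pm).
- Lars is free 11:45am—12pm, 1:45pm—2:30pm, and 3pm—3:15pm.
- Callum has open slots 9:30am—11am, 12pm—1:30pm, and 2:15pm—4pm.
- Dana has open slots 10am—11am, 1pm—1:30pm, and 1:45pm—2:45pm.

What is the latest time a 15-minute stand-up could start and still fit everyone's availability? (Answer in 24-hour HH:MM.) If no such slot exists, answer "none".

Dilnoza free within 09:30–16:00: 10:45–12:15, 14:00–16:00.
Dilnoza ∩ Lars: 11:45–12:00, 14:00–14:30, 15:00–15:15.
Dilnoza ∩ Lars ∩ Callum: 14:15–14:30, 15:00–15:15.
Dilnoza ∩ Lars ∩ Callum ∩ Dana: 14:15–14:30.
Windows ≥ 15 min: 14:15–14:30.
Latest start in the last window 14:15–14:30 is 14:30 − 15 min = 14:15.

14:15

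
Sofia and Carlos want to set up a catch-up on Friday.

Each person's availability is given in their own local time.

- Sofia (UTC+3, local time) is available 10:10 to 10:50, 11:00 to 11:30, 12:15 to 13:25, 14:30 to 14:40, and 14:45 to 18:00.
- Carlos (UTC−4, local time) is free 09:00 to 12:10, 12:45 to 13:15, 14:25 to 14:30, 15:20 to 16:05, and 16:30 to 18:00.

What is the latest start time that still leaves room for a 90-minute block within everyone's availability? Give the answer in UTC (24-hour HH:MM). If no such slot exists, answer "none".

Sofia → UTC: 07:10–07:50, 08:00–08:30, 09:15–10:25, 11:30–11:40, 11:45–15:00.
Carlos → UTC: 13:00–16:10, 16:45–17:15, 18:25–18:30, 19:20–20:05, 20:30–22:00.
Sofia ∩ Carlos: 13:00–15:00.
Windows ≥ 90 min: 13:00–15:00.
Latest start in the last window 13:00–15:00 is 15:00 − 90 min = 13:30.

13:30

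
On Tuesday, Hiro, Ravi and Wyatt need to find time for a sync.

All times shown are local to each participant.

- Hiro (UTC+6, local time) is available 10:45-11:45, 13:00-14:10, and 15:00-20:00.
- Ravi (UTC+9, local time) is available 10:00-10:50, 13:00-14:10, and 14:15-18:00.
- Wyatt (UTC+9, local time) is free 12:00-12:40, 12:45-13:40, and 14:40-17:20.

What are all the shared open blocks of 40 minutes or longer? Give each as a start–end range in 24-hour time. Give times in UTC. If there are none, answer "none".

Hiro → UTC: 04:45–05:45, 07:00–08:10, 09:00–14:00.
Ravi → UTC: 01:00–01:50, 04:00–05:10, 05:15–09:00.
Wyatt → UTC: 03:00–03:40, 03:45–04:40, 05:40–08:20.
Hiro ∩ Ravi: 04:45–05:10, 05:15–05:45, 07:00–08:10.
Hiro ∩ Ravi ∩ Wyatt: 05:40–05:45, 07:00–08:10.
Windows ≥ 40 min: 07:00–08:10.

07:00–08:10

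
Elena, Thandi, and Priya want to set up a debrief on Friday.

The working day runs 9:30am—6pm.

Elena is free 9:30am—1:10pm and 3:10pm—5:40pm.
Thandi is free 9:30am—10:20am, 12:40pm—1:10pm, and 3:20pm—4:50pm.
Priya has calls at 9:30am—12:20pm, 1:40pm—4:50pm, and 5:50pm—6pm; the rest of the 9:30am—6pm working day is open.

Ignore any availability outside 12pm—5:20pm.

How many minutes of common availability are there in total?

30 minutes

Priya free within 09:30–18:00: 12:20–13:40, 16:50–17:50.
Elena ∩ Thandi: 09:30–10:20, 12:40–13:10, 15:20–16:50.
Elena ∩ Thandi ∩ Priya: 12:40–13:10.
Restricted to 12:00–17:20: 12:40–13:10.
Total common minutes: 30.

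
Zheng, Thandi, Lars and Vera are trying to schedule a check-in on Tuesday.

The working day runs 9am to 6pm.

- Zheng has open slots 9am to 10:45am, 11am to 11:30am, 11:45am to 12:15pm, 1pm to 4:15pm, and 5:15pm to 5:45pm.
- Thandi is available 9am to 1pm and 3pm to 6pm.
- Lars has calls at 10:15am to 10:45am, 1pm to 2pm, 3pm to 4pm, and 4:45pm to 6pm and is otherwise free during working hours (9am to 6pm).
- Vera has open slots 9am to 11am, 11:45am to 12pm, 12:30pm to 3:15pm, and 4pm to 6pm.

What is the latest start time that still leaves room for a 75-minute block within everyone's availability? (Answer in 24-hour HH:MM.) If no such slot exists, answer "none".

09:00

Lars free within 09:00–18:00: 09:00–10:15, 10:45–13:00, 14:00–15:00, 16:00–16:45.
Zheng ∩ Thandi: 09:00–10:45, 11:00–11:30, 11:45–12:15, 15:00–16:15, 17:15–17:45.
Zheng ∩ Thandi ∩ Lars: 09:00–10:15, 11:00–11:30, 11:45–12:15, 16:00–16:15.
Zheng ∩ Thandi ∩ Lars ∩ Vera: 09:00–10:15, 11:45–12:00, 16:00–16:15.
Windows ≥ 75 min: 09:00–10:15.
Latest start in the last window 09:00–10:15 is 10:15 − 75 min = 09:00.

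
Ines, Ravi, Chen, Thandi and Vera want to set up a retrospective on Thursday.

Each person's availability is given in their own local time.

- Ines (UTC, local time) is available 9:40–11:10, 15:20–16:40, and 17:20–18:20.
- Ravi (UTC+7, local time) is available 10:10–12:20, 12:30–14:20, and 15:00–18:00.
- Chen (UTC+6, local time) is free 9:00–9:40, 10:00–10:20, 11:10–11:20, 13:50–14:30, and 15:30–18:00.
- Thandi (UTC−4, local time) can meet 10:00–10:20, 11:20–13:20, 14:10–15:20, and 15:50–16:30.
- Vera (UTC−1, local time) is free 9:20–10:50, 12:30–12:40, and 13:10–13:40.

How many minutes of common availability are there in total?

0 minutes

Ines → UTC: 09:40–11:10, 15:20–16:40, 17:20–18:20.
Ravi → UTC: 03:10–05:20, 05:30–07:20, 08:00–11:00.
Chen → UTC: 03:00–03:40, 04:00–04:20, 05:10–05:20, 07:50–08:30, 09:30–12:00.
Thandi → UTC: 14:00–14:20, 15:20–17:20, 18:10–19:20, 19:50–20:30.
Vera → UTC: 10:20–11:50, 13:30–13:40, 14:10–14:40.
Ines ∩ Ravi: 09:40–11:00.
Ines ∩ Ravi ∩ Chen: 09:40–11:00.
Ines ∩ Ravi ∩ Chen ∩ Thandi: (none).
Ines ∩ Ravi ∩ Chen ∩ Thandi ∩ Vera: (none).
Total common minutes: 0.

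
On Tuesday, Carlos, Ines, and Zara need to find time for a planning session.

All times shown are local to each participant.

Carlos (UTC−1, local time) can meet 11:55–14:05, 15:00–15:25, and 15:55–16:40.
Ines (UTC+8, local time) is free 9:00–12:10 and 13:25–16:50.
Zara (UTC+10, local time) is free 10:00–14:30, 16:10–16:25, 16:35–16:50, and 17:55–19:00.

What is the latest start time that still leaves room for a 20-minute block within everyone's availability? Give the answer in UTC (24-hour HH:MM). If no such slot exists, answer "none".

Carlos → UTC: 12:55–15:05, 16:00–16:25, 16:55–17:40.
Ines → UTC: 01:00–04:10, 05:25–08:50.
Zara → UTC: 00:00–04:30, 06:10–06:25, 06:35–06:50, 07:55–09:00.
Carlos ∩ Ines: (none).
Carlos ∩ Ines ∩ Zara: (none).
Windows ≥ 20 min: (none).

none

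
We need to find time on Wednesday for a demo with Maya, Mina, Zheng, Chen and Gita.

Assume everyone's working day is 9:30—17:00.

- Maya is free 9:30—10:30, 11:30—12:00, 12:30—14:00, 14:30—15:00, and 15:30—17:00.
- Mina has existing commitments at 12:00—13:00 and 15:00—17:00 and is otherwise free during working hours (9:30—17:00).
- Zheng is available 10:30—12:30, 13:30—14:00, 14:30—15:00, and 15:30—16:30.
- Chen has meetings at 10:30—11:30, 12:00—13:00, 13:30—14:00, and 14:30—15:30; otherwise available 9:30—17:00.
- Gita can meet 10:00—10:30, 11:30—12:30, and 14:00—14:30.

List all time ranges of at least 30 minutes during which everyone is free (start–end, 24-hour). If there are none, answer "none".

Mina free within 09:30–17:00: 09:30–12:00, 13:00–15:00.
Chen free within 09:30–17:00: 09:30–10:30, 11:30–12:00, 13:00–13:30, 14:00–14:30, 15:30–17:00.
Maya ∩ Mina: 09:30–10:30, 11:30–12:00, 13:00–14:00, 14:30–15:00.
Maya ∩ Mina ∩ Zheng: 11:30–12:00, 13:30–14:00, 14:30–15:00.
Maya ∩ Mina ∩ Zheng ∩ Chen: 11:30–12:00.
Maya ∩ Mina ∩ Zheng ∩ Chen ∩ Gita: 11:30–12:00.
Windows ≥ 30 min: 11:30–12:00.

11:30–12:00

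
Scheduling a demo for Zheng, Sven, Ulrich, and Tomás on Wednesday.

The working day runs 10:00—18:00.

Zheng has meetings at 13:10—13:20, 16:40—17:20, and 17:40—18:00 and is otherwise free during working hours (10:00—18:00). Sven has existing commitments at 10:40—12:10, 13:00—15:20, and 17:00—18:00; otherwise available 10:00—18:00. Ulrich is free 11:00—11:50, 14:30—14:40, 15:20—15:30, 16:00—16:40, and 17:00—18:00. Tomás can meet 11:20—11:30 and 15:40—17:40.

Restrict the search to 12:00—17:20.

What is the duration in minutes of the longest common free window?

Zheng free within 10:00–18:00: 10:00–13:10, 13:20–16:40, 17:20–17:40.
Sven free within 10:00–18:00: 10:00–10:40, 12:10–13:00, 15:20–17:00.
Zheng ∩ Sven: 10:00–10:40, 12:10–13:00, 15:20–16:40.
Zheng ∩ Sven ∩ Ulrich: 15:20–15:30, 16:00–16:40.
Zheng ∩ Sven ∩ Ulrich ∩ Tomás: 16:00–16:40.
Restricted to 12:00–17:20: 16:00–16:40.
Single common window of 40 minutes.

40 minutes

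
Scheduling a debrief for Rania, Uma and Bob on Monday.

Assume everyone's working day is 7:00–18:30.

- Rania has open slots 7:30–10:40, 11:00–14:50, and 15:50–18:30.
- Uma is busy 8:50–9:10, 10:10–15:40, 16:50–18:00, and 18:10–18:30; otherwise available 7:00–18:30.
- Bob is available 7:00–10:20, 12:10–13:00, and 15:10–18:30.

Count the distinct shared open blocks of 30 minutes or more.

3

Uma free within 07:00–18:30: 07:00–08:50, 09:10–10:10, 15:40–16:50, 18:00–18:10.
Rania ∩ Uma: 07:30–08:50, 09:10–10:10, 15:50–16:50, 18:00–18:10.
Rania ∩ Uma ∩ Bob: 07:30–08:50, 09:10–10:10, 15:50–16:50, 18:00–18:10.
Windows ≥ 30 min: 07:30–08:50, 09:10–10:10, 15:50–16:50.
That's 3 windows.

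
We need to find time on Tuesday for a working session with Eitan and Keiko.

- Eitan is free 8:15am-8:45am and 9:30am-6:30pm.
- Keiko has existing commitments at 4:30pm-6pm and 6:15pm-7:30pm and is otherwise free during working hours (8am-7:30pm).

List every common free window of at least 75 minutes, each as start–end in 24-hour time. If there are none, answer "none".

09:30–16:30

Keiko free within 08:00–19:30: 08:00–16:30, 18:00–18:15.
Eitan ∩ Keiko: 08:15–08:45, 09:30–16:30, 18:00–18:15.
Windows ≥ 75 min: 09:30–16:30.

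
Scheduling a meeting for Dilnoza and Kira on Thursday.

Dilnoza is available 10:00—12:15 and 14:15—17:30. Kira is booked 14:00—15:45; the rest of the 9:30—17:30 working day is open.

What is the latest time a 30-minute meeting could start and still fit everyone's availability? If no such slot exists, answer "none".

Kira free within 09:30–17:30: 09:30–14:00, 15:45–17:30.
Dilnoza ∩ Kira: 10:00–12:15, 15:45–17:30.
Windows ≥ 30 min: 10:00–12:15, 15:45–17:30.
Latest start in the last window 15:45–17:30 is 17:30 − 30 min = 17:00.

17:00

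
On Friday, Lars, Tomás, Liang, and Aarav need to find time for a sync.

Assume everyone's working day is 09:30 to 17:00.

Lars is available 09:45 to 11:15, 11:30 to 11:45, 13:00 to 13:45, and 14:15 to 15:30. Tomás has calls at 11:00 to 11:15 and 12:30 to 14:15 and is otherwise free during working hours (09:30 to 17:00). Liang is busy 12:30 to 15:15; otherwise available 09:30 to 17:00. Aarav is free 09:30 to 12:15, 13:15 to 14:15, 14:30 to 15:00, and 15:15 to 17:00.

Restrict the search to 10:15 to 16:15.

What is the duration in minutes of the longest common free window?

45 minutes

Tomás free within 09:30–17:00: 09:30–11:00, 11:15–12:30, 14:15–17:00.
Liang free within 09:30–17:00: 09:30–12:30, 15:15–17:00.
Lars ∩ Tomás: 09:45–11:00, 11:30–11:45, 14:15–15:30.
Lars ∩ Tomás ∩ Liang: 09:45–11:00, 11:30–11:45, 15:15–15:30.
Lars ∩ Tomás ∩ Liang ∩ Aarav: 09:45–11:00, 11:30–11:45, 15:15–15:30.
Restricted to 10:15–16:15: 10:15–11:00, 11:30–11:45, 15:15–15:30.
Common window lengths: 45, 15, 15 min; longest is 45.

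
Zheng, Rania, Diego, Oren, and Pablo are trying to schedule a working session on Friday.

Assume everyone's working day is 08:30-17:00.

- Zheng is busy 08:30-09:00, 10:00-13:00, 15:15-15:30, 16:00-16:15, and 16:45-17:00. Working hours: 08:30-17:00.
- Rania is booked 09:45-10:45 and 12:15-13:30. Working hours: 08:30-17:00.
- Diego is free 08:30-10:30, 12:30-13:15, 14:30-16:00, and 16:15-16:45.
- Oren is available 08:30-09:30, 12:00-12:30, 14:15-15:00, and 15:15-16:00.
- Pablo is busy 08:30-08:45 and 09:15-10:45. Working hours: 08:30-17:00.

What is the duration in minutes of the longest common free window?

30 minutes

Zheng free within 08:30–17:00: 09:00–10:00, 13:00–15:15, 15:30–16:00, 16:15–16:45.
Rania free within 08:30–17:00: 08:30–09:45, 10:45–12:15, 13:30–17:00.
Pablo free within 08:30–17:00: 08:45–09:15, 10:45–17:00.
Zheng ∩ Rania: 09:00–09:45, 13:30–15:15, 15:30–16:00, 16:15–16:45.
Zheng ∩ Rania ∩ Diego: 09:00–09:45, 14:30–15:15, 15:30–16:00, 16:15–16:45.
Zheng ∩ Rania ∩ Diego ∩ Oren: 09:00–09:30, 14:30–15:00, 15:30–16:00.
Zheng ∩ Rania ∩ Diego ∩ Oren ∩ Pablo: 09:00–09:15, 14:30–15:00, 15:30–16:00.
Common window lengths: 15, 30, 30 min; longest is 30.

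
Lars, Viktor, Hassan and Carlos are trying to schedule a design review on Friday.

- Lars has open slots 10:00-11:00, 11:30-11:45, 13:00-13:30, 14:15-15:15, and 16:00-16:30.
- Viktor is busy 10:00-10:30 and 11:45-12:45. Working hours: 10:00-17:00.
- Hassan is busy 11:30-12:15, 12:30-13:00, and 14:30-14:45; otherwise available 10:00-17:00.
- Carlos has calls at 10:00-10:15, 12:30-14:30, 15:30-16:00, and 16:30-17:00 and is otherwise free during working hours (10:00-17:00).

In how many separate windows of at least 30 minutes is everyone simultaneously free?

Viktor free within 10:00–17:00: 10:30–11:45, 12:45–17:00.
Hassan free within 10:00–17:00: 10:00–11:30, 12:15–12:30, 13:00–14:30, 14:45–17:00.
Carlos free within 10:00–17:00: 10:15–12:30, 14:30–15:30, 16:00–16:30.
Lars ∩ Viktor: 10:30–11:00, 11:30–11:45, 13:00–13:30, 14:15–15:15, 16:00–16:30.
Lars ∩ Viktor ∩ Hassan: 10:30–11:00, 13:00–13:30, 14:15–14:30, 14:45–15:15, 16:00–16:30.
Lars ∩ Viktor ∩ Hassan ∩ Carlos: 10:30–11:00, 14:45–15:15, 16:00–16:30.
Windows ≥ 30 min: 10:30–11:00, 14:45–15:15, 16:00–16:30.
That's 3 windows.

3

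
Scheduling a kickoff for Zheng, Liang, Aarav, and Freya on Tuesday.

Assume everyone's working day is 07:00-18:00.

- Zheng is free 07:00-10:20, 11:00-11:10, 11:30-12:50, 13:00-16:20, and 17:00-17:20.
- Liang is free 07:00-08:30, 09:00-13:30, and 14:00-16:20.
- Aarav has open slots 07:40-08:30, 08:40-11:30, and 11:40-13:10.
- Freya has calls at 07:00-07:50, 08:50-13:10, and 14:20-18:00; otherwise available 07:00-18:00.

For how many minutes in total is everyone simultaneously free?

Freya free within 07:00–18:00: 07:50–08:50, 13:10–14:20.
Zheng ∩ Liang: 07:00–08:30, 09:00–10:20, 11:00–11:10, 11:30–12:50, 13:00–13:30, 14:00–16:20.
Zheng ∩ Liang ∩ Aarav: 07:40–08:30, 09:00–10:20, 11:00–11:10, 11:40–12:50, 13:00–13:10.
Zheng ∩ Liang ∩ Aarav ∩ Freya: 07:50–08:30.
Total common minutes: 40.

40 minutes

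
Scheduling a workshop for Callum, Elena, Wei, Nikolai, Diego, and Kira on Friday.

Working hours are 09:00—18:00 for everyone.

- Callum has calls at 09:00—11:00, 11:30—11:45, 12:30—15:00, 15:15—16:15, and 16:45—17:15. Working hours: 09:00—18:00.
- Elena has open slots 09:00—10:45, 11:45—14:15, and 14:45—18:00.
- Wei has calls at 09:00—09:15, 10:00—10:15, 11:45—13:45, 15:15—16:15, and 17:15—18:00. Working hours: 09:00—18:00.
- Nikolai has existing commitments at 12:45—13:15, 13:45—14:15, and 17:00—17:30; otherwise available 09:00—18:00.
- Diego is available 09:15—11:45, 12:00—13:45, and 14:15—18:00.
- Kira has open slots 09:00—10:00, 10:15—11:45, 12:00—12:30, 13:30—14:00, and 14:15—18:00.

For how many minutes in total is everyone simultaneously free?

45 minutes

Callum free within 09:00–18:00: 11:00–11:30, 11:45–12:30, 15:00–15:15, 16:15–16:45, 17:15–18:00.
Wei free within 09:00–18:00: 09:15–10:00, 10:15–11:45, 13:45–15:15, 16:15–17:15.
Nikolai free within 09:00–18:00: 09:00–12:45, 13:15–13:45, 14:15–17:00, 17:30–18:00.
Callum ∩ Elena: 11:45–12:30, 15:00–15:15, 16:15–16:45, 17:15–18:00.
Callum ∩ Elena ∩ Wei: 15:00–15:15, 16:15–16:45.
Callum ∩ Elena ∩ Wei ∩ Nikolai: 15:00–15:15, 16:15–16:45.
Callum ∩ Elena ∩ Wei ∩ Nikolai ∩ Diego: 15:00–15:15, 16:15–16:45.
Callum ∩ Elena ∩ Wei ∩ Nikolai ∩ Diego ∩ Kira: 15:00–15:15, 16:15–16:45.
Total common minutes: 15 + 30 = 45.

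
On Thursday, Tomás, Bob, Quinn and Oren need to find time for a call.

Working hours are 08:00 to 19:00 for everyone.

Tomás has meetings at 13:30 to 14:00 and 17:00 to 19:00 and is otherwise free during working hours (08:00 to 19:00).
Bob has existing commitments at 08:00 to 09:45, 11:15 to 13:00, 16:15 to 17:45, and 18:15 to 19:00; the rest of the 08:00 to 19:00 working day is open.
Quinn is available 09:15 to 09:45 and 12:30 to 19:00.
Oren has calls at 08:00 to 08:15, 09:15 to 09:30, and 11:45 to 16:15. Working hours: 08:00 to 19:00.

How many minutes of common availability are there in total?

0 minutes

Tomás free within 08:00–19:00: 08:00–13:30, 14:00–17:00.
Bob free within 08:00–19:00: 09:45–11:15, 13:00–16:15, 17:45–18:15.
Oren free within 08:00–19:00: 08:15–09:15, 09:30–11:45, 16:15–19:00.
Tomás ∩ Bob: 09:45–11:15, 13:00–13:30, 14:00–16:15.
Tomás ∩ Bob ∩ Quinn: 13:00–13:30, 14:00–16:15.
Tomás ∩ Bob ∩ Quinn ∩ Oren: (none).
Total common minutes: 0.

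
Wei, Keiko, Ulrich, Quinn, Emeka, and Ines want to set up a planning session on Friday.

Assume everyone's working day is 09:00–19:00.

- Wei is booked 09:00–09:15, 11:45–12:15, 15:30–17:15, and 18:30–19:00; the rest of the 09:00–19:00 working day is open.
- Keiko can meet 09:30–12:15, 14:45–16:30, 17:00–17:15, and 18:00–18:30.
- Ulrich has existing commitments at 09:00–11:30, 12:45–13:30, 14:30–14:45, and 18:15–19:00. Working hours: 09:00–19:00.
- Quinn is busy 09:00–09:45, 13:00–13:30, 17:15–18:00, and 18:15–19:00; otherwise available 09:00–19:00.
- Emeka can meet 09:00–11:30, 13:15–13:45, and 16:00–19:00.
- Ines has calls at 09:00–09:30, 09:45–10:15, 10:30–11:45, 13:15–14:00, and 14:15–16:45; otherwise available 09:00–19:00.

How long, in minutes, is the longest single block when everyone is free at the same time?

15 minutes

Wei free within 09:00–19:00: 09:15–11:45, 12:15–15:30, 17:15–18:30.
Ulrich free within 09:00–19:00: 11:30–12:45, 13:30–14:30, 14:45–18:15.
Quinn free within 09:00–19:00: 09:45–13:00, 13:30–17:15, 18:00–18:15.
Ines free within 09:00–19:00: 09:30–09:45, 10:15–10:30, 11:45–13:15, 14:00–14:15, 16:45–19:00.
Wei ∩ Keiko: 09:30–11:45, 14:45–15:30, 18:00–18:30.
Wei ∩ Keiko ∩ Ulrich: 11:30–11:45, 14:45–15:30, 18:00–18:15.
Wei ∩ Keiko ∩ Ulrich ∩ Quinn: 11:30–11:45, 14:45–15:30, 18:00–18:15.
Wei ∩ Keiko ∩ Ulrich ∩ Quinn ∩ Emeka: 18:00–18:15.
Wei ∩ Keiko ∩ Ulrich ∩ Quinn ∩ Emeka ∩ Ines: 18:00–18:15.
Single common window of 15 minutes.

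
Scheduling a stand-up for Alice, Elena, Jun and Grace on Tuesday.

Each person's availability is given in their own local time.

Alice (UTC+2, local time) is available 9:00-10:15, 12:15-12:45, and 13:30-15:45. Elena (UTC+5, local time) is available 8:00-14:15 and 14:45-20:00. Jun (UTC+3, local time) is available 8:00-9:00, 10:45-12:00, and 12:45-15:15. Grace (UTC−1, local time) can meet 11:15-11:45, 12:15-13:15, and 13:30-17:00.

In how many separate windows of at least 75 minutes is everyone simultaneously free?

Alice → UTC: 07:00–08:15, 10:15–10:45, 11:30–13:45.
Elena → UTC: 03:00–09:15, 09:45–15:00.
Jun → UTC: 05:00–06:00, 07:45–09:00, 09:45–12:15.
Grace → UTC: 12:15–12:45, 13:15–14:15, 14:30–18:00.
Alice ∩ Elena: 07:00–08:15, 10:15–10:45, 11:30–13:45.
Alice ∩ Elena ∩ Jun: 07:45–08:15, 10:15–10:45, 11:30–12:15.
Alice ∩ Elena ∩ Jun ∩ Grace: (none).
Windows ≥ 75 min: (none).
That's 0 windows.

0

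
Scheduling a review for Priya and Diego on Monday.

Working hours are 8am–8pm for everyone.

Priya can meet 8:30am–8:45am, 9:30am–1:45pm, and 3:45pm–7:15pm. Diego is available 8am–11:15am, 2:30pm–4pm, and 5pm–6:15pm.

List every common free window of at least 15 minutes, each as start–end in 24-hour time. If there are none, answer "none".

08:30–08:45, 09:30–11:15, 15:45–16:00, 17:00–18:15

Priya ∩ Diego: 08:30–08:45, 09:30–11:15, 15:45–16:00, 17:00–18:15.
Windows ≥ 15 min: 08:30–08:45, 09:30–11:15, 15:45–16:00, 17:00–18:15.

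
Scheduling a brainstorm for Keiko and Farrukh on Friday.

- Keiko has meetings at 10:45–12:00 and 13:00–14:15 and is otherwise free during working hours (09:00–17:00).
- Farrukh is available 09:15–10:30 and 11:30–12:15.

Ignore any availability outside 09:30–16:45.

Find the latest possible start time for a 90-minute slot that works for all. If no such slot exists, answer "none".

Keiko free within 09:00–17:00: 09:00–10:45, 12:00–13:00, 14:15–17:00.
Keiko ∩ Farrukh: 09:15–10:30, 12:00–12:15.
Restricted to 09:30–16:45: 09:30–10:30, 12:00–12:15.
Windows ≥ 90 min: (none).

none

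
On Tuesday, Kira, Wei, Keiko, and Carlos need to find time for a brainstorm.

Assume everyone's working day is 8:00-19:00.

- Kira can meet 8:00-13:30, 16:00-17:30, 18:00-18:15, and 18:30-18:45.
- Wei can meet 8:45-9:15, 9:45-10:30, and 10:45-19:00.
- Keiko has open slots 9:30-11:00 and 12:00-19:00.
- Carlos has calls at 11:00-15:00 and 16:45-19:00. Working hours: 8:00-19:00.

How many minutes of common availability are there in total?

105 minutes

Carlos free within 08:00–19:00: 08:00–11:00, 15:00–16:45.
Kira ∩ Wei: 08:45–09:15, 09:45–10:30, 10:45–13:30, 16:00–17:30, 18:00–18:15, 18:30–18:45.
Kira ∩ Wei ∩ Keiko: 09:45–10:30, 10:45–11:00, 12:00–13:30, 16:00–17:30, 18:00–18:15, 18:30–18:45.
Kira ∩ Wei ∩ Keiko ∩ Carlos: 09:45–10:30, 10:45–11:00, 16:00–16:45.
Total common minutes: 45 + 15 + 45 = 105.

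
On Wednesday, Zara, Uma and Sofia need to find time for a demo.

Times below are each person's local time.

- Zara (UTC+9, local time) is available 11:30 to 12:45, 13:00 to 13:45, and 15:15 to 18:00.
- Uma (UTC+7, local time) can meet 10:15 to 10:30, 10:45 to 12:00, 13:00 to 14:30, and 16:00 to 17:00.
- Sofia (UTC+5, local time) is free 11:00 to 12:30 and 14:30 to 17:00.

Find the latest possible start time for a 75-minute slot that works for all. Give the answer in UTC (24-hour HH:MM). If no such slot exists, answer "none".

Zara → UTC: 02:30–03:45, 04:00–04:45, 06:15–09:00.
Uma → UTC: 03:15–03:30, 03:45–05:00, 06:00–07:30, 09:00–10:00.
Sofia → UTC: 06:00–07:30, 09:30–12:00.
Zara ∩ Uma: 03:15–03:30, 04:00–04:45, 06:15–07:30.
Zara ∩ Uma ∩ Sofia: 06:15–07:30.
Windows ≥ 75 min: 06:15–07:30.
Latest start in the last window 06:15–07:30 is 07:30 − 75 min = 06:15.

06:15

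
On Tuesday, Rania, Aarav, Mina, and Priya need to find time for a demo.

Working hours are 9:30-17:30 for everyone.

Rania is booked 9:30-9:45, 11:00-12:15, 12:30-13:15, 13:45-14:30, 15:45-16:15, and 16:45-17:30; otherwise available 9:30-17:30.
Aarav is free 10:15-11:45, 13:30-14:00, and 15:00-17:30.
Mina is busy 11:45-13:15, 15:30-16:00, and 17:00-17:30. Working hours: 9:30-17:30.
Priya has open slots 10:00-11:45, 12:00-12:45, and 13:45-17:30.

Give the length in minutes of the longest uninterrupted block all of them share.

45 minutes

Rania free within 09:30–17:30: 09:45–11:00, 12:15–12:30, 13:15–13:45, 14:30–15:45, 16:15–16:45.
Mina free within 09:30–17:30: 09:30–11:45, 13:15–15:30, 16:00–17:00.
Rania ∩ Aarav: 10:15–11:00, 13:30–13:45, 15:00–15:45, 16:15–16:45.
Rania ∩ Aarav ∩ Mina: 10:15–11:00, 13:30–13:45, 15:00–15:30, 16:15–16:45.
Rania ∩ Aarav ∩ Mina ∩ Priya: 10:15–11:00, 15:00–15:30, 16:15–16:45.
Common window lengths: 45, 30, 30 min; longest is 45.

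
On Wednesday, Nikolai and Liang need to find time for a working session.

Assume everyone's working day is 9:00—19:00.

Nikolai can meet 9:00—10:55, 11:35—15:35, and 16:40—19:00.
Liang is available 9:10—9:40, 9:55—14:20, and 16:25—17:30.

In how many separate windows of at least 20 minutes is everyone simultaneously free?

Nikolai ∩ Liang: 09:10–09:40, 09:55–10:55, 11:35–14:20, 16:40–17:30.
Windows ≥ 20 min: 09:10–09:40, 09:55–10:55, 11:35–14:20, 16:40–17:30.
That's 4 windows.

4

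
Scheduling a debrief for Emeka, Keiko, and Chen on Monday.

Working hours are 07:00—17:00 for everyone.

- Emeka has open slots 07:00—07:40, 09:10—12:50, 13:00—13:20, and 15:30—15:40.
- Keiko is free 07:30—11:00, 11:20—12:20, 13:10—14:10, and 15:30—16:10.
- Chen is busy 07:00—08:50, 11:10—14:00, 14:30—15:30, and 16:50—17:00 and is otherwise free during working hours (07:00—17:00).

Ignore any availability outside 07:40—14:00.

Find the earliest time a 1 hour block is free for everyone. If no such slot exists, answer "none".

09:10

Chen free within 07:00–17:00: 08:50–11:10, 14:00–14:30, 15:30–16:50.
Emeka ∩ Keiko: 07:30–07:40, 09:10–11:00, 11:20–12:20, 13:10–13:20, 15:30–15:40.
Emeka ∩ Keiko ∩ Chen: 09:10–11:00, 15:30–15:40.
Restricted to 07:40–14:00: 09:10–11:00.
Windows ≥ 60 min: 09:10–11:00.
Earliest such window starts at 09:10.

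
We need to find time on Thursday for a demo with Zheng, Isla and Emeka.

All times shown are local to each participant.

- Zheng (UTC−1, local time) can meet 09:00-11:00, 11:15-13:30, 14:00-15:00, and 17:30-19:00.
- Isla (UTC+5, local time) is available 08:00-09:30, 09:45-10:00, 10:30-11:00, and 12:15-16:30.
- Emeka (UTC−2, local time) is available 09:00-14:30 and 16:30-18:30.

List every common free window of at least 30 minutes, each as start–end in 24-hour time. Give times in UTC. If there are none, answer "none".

Zheng → UTC: 10:00–12:00, 12:15–14:30, 15:00–16:00, 18:30–20:00.
Isla → UTC: 03:00–04:30, 04:45–05:00, 05:30–06:00, 07:15–11:30.
Emeka → UTC: 11:00–16:30, 18:30–20:30.
Zheng ∩ Isla: 10:00–11:30.
Zheng ∩ Isla ∩ Emeka: 11:00–11:30.
Windows ≥ 30 min: 11:00–11:30.

11:00–11:30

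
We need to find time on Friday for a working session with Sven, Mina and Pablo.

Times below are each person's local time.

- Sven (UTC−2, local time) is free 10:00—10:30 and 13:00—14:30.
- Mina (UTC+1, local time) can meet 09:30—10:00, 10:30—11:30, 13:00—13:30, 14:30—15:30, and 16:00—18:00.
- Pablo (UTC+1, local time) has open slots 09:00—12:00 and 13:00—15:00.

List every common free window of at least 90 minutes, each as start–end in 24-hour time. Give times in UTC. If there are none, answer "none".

Sven → UTC: 12:00–12:30, 15:00–16:30.
Mina → UTC: 08:30–09:00, 09:30–10:30, 12:00–12:30, 13:30–14:30, 15:00–17:00.
Pablo → UTC: 08:00–11:00, 12:00–14:00.
Sven ∩ Mina: 12:00–12:30, 15:00–16:30.
Sven ∩ Mina ∩ Pablo: 12:00–12:30.
Windows ≥ 90 min: (none).

none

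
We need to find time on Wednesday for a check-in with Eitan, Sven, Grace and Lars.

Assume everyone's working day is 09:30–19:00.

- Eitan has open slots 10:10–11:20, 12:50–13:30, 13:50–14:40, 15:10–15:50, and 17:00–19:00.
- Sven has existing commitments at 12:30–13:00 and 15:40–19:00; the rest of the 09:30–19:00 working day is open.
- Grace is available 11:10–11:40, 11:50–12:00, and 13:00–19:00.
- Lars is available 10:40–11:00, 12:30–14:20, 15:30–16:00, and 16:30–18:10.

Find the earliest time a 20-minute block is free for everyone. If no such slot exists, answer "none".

Sven free within 09:30–19:00: 09:30–12:30, 13:00–15:40.
Eitan ∩ Sven: 10:10–11:20, 13:00–13:30, 13:50–14:40, 15:10–15:40.
Eitan ∩ Sven ∩ Grace: 11:10–11:20, 13:00–13:30, 13:50–14:40, 15:10–15:40.
Eitan ∩ Sven ∩ Grace ∩ Lars: 13:00–13:30, 13:50–14:20, 15:30–15:40.
Windows ≥ 20 min: 13:00–13:30, 13:50–14:20.
Earliest such window starts at 13:00.

13:00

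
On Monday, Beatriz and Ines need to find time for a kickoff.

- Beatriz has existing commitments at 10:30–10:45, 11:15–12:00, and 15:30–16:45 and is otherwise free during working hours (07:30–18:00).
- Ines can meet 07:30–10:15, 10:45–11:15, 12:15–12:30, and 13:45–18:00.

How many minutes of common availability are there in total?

390 minutes

Beatriz free within 07:30–18:00: 07:30–10:30, 10:45–11:15, 12:00–15:30, 16:45–18:00.
Beatriz ∩ Ines: 07:30–10:15, 10:45–11:15, 12:15–12:30, 13:45–15:30, 16:45–18:00.
Total common minutes: 165 + 30 + 15 + 105 + 75 = 390.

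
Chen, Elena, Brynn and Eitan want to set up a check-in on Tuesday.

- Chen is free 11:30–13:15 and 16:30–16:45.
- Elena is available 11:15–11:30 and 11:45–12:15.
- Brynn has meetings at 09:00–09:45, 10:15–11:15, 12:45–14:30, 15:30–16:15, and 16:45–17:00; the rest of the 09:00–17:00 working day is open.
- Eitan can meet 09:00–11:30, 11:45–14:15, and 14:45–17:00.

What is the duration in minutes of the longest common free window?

Brynn free within 09:00–17:00: 09:45–10:15, 11:15–12:45, 14:30–15:30, 16:15–16:45.
Chen ∩ Elena: 11:45–12:15.
Chen ∩ Elena ∩ Brynn: 11:45–12:15.
Chen ∩ Elena ∩ Brynn ∩ Eitan: 11:45–12:15.
Single common window of 30 minutes.

30 minutes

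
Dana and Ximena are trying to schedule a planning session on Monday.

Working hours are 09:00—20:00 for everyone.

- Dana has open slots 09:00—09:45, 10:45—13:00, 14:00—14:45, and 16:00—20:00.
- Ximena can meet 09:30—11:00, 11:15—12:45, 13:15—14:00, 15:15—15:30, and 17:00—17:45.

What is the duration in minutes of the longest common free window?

Dana ∩ Ximena: 09:30–09:45, 10:45–11:00, 11:15–12:45, 17:00–17:45.
Common window lengths: 15, 15, 90, 45 min; longest is 90.

90 minutes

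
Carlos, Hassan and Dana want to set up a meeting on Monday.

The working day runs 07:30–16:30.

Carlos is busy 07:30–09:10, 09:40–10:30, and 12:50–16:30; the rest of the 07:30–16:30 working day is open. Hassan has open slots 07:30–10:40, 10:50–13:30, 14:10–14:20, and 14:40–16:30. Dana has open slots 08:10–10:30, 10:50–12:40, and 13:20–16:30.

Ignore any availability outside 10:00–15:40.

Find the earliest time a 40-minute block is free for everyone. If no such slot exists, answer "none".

Carlos free within 07:30–16:30: 09:10–09:40, 10:30–12:50.
Carlos ∩ Hassan: 09:10–09:40, 10:30–10:40, 10:50–12:50.
Carlos ∩ Hassan ∩ Dana: 09:10–09:40, 10:50–12:40.
Restricted to 10:00–15:40: 10:50–12:40.
Windows ≥ 40 min: 10:50–12:40.
Earliest such window starts at 10:50.

10:50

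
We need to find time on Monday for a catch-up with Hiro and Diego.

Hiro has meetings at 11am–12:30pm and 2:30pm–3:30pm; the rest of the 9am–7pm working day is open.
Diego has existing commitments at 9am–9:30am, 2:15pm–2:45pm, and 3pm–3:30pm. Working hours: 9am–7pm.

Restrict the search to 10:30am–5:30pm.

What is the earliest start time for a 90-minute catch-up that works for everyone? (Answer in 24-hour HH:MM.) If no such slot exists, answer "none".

Hiro free within 09:00–19:00: 09:00–11:00, 12:30–14:30, 15:30–19:00.
Diego free within 09:00–19:00: 09:30–14:15, 14:45–15:00, 15:30–19:00.
Hiro ∩ Diego: 09:30–11:00, 12:30–14:15, 15:30–19:00.
Restricted to 10:30–17:30: 10:30–11:00, 12:30–14:15, 15:30–17:30.
Windows ≥ 90 min: 12:30–14:15, 15:30–17:30.
Earliest such window starts at 12:30.

12:30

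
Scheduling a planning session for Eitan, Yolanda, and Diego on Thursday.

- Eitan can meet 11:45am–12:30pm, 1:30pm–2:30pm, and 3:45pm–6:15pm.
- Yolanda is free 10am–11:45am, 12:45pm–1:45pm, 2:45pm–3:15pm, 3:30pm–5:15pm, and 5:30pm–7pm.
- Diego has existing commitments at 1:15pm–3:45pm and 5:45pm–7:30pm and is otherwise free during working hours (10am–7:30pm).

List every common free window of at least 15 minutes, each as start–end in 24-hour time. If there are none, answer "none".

15:45–17:15, 17:30–17:45

Diego free within 10:00–19:30: 10:00–13:15, 15:45–17:45.
Eitan ∩ Yolanda: 13:30–13:45, 15:45–17:15, 17:30–18:15.
Eitan ∩ Yolanda ∩ Diego: 15:45–17:15, 17:30–17:45.
Windows ≥ 15 min: 15:45–17:15, 17:30–17:45.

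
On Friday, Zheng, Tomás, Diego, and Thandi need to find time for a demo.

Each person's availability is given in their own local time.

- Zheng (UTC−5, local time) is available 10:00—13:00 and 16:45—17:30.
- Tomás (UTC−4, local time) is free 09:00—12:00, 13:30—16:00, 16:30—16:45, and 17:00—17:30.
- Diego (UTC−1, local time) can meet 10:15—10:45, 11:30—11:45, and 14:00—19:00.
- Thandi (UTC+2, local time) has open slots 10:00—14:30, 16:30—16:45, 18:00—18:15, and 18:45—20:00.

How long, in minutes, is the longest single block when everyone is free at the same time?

30 minutes

Zheng → UTC: 15:00–18:00, 21:45–22:30.
Tomás → UTC: 13:00–16:00, 17:30–20:00, 20:30–20:45, 21:00–21:30.
Diego → UTC: 11:15–11:45, 12:30–12:45, 15:00–20:00.
Thandi → UTC: 08:00–12:30, 14:30–14:45, 16:00–16:15, 16:45–18:00.
Zheng ∩ Tomás: 15:00–16:00, 17:30–18:00.
Zheng ∩ Tomás ∩ Diego: 15:00–16:00, 17:30–18:00.
Zheng ∩ Tomás ∩ Diego ∩ Thandi: 17:30–18:00.
Single common window of 30 minutes.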